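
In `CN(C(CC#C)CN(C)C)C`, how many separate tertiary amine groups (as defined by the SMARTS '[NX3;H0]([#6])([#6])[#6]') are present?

[NX3;H0]([#6])([#6])[#6] is the SMARTS for a tertiary amine: a trivalent nitrogen with no H, bonded to three carbons.
The molecule carries 2 separate instances of a dimethylamino group (-N(CH3)2) meeting every constraint; each maps to a distinct set of atoms, giving 2 matches.

2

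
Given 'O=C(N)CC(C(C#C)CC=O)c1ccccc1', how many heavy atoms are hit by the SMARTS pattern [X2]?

The query [X2] means: any atom with exactly two total connections (bonds + H).
Check the 17 heavy atoms by environment: 4× C (X4) → no; 2× C (X3) → no; 2× O (X1) → no; 2× C (X2) → match; 1× N (X3) → no; 6× c (aromatic, X3) → no.
That gives 2 matching atoms.

2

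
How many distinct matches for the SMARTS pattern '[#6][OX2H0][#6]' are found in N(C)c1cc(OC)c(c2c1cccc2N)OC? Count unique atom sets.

[#6][OX2H0][#6] is the SMARTS for an ether: an aliphatic oxygen bridging two carbons with no H on the oxygen.
The molecule carries 2 separate instances of a methoxy ether (-OCH3) meeting every constraint; each maps to a distinct set of atoms, giving 2 matches.

2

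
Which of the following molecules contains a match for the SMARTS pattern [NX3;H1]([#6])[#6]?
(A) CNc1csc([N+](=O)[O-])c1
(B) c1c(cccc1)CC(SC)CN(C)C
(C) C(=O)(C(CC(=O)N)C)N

[NX3;H1]([#6])[#6] describes a trivalent nitrogen with one H, bonded to two carbons (a secondary amine).
(A) contains an N-methylamino group (-NHCH3), which satisfies every atom and bond constraint.
(B) has a dimethylamino group (-N(CH3)2) but the nitrogen has H0, not H1.
(C) has a primary amide (-C(=O)NH2) but the -C(=O)NH2 nitrogen has H2, not H1.
So the answer is (A).

A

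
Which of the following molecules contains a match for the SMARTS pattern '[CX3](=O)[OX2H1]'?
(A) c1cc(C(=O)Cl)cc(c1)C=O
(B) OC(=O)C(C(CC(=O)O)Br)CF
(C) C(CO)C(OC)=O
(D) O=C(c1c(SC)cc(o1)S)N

B

[CX3](=O)[OX2H1] describes an sp2 carbon double-bonded to O and single-bonded to an -OH oxygen (a carboxylic acid).
(A) has an aldehyde (-CHO) but there is no singly-bonded oxygen on the carbonyl carbon.
(B) contains a carboxylic acid group (-C(=O)OH), which satisfies every atom and bond constraint.
(C) has a methyl-ester group (-C(=O)OCH3) but the singly-bonded O has no H (OX2H0, not OX2H1).
(D) has a primary amide (-C(=O)NH2) but the carbonyl is bonded to N, not to an -OH oxygen.
So the answer is (B).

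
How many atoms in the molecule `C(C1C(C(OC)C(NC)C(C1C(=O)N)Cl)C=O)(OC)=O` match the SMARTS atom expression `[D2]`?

Check the 20 heavy atoms by environment: 8× C (D3) → no; 2× O (D2) → match; 3× C (D1) → no; 3× O (D1) → no; 1× N (D1) → no; 1× N (D2) → match; 1× Cl (D1) → no; 1× C (D2) → match.
Summing the matching environments: 2 + 1 + 1 = 4 matching atoms.

4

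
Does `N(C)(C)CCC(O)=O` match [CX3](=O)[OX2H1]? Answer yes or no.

Yes

The pattern [CX3](=O)[OX2H1] describes an sp2 carbon double-bonded to O and single-bonded to an -OH oxygen — a carboxylic acid.
The molecule carries a carboxylic acid group (-C(=O)OH), whose atoms satisfy every constraint of the query, so the pattern matches.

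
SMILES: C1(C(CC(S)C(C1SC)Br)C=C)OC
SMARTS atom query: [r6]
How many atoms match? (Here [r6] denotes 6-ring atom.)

The query [r6] means: r6 matches atoms in a six-membered ring.
Check the 14 heavy atoms by environment: 6× C (in 6-ring) → match; 2× S (acyclic) → no; 4× C (acyclic) → no; 1× Br (acyclic) → no; 1× O (acyclic) → no.
That gives 6 matching atoms.

6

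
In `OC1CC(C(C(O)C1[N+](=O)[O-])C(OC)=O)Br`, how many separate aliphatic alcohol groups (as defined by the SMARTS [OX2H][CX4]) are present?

2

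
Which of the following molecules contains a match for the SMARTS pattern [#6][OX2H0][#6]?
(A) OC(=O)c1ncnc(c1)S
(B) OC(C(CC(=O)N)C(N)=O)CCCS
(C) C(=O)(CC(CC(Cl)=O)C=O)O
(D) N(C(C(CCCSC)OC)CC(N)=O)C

[#6][OX2H0][#6] describes an aliphatic oxygen bridging two carbons with no H on the oxygen (an ether).
(A) has a carboxylic acid group (-C(=O)OH) but the -OH oxygen has H1; the =O is OX1, not OX2.
(B) has a hydroxyl group (-OH) but the oxygen has H1, not H0 bridging two carbons.
(C) has a carboxylic acid group (-C(=O)OH) but the -OH oxygen has H1; the =O is OX1, not OX2.
(D) contains a methoxy ether (-OCH3), which satisfies every atom and bond constraint.
So the answer is (D).

D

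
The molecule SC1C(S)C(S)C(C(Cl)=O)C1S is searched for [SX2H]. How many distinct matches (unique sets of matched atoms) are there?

4

[SX2H] is the SMARTS for a thiol: an aliphatic sulfur with two connections, one being H.
The molecule carries 4 separate instances of a thiol (-SH) meeting every constraint; each maps to a distinct set of atoms, giving 4 matches.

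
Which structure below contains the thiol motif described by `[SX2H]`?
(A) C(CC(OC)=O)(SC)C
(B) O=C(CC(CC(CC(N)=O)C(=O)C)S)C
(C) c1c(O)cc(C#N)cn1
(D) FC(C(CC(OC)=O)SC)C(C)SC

B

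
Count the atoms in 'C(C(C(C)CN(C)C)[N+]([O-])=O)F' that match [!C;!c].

5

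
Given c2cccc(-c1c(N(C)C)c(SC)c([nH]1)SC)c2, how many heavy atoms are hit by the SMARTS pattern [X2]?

2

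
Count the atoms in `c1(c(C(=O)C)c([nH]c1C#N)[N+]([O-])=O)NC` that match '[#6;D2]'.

1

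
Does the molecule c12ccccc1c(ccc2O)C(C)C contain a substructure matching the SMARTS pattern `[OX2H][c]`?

The pattern [OX2H][c] describes a hydroxyl oxygen attached to an aromatic carbon — a phenol.
The molecule carries a hydroxyl group (-OH), whose atoms satisfy every constraint of the query, so the pattern matches.

Yes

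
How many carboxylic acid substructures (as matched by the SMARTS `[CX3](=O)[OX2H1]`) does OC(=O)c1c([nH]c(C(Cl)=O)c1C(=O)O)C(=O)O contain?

3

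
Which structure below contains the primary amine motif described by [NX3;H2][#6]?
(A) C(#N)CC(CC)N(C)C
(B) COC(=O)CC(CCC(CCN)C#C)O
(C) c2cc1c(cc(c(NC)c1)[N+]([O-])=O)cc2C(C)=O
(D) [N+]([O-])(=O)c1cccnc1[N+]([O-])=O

[NX3;H2][#6] describes a trivalent nitrogen with two H attached to carbon (a primary amine).
(A) has a nitrile (-C#N) but the nitrogen is NX1 (triple-bonded), not NX3 with two H.
(B) contains a primary amino group (-NH2), which satisfies every atom and bond constraint.
(C) has an N-methylamino group (-NHCH3) but the nitrogen bears two carbons and only one H (H1), not H2.
(D) has a nitro group (-[N+](=O)[O-]) but the nitrogen is [N+] with no H, not NX3H2.
So the answer is (B).

B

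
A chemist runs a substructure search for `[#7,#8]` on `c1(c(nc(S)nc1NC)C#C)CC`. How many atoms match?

3

The query [#7,#8] means: nitrogen or oxygen (comma = OR).
Check the 13 heavy atoms by environment: 2× n (aromatic) → match; 4× c (aromatic) → no; 5× C → no; 1× S → no; 1× N → match.
Summing the matching environments: 2 + 1 = 3 matching atoms.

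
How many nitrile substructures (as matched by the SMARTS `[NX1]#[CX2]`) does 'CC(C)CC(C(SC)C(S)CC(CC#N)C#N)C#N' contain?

3

[NX1]#[CX2] is the SMARTS for a nitrile: a nitrogen triple-bonded to a two-connected carbon.
The molecule carries 3 separate instances of a nitrile (-C#N) meeting every constraint; each maps to a distinct set of atoms, giving 3 matches.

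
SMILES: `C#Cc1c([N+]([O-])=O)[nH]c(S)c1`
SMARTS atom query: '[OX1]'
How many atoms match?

2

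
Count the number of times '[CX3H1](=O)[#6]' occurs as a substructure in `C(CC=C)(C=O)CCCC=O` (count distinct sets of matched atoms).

[CX3H1](=O)[#6] is the SMARTS for an aldehyde: an sp2 carbon with one H, double-bonded to O and single-bonded to carbon.
The molecule carries 2 separate instances of an aldehyde (-CHO) meeting every constraint; each maps to a distinct set of atoms, giving 2 matches.

2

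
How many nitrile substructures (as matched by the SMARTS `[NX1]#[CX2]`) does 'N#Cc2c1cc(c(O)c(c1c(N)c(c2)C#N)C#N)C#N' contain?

[NX1]#[CX2] is the SMARTS for a nitrile: a nitrogen triple-bonded to a two-connected carbon.
The molecule carries 4 separate instances of a nitrile (-C#N) meeting every constraint; each maps to a distinct set of atoms, giving 4 matches.

4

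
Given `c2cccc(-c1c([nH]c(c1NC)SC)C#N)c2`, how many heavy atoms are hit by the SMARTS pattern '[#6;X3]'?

10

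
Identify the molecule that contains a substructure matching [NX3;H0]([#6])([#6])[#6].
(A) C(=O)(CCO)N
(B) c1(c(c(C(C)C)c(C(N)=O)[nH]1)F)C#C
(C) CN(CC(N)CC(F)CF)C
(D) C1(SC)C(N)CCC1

C

[NX3;H0]([#6])([#6])[#6] describes a trivalent nitrogen with no H, bonded to three carbons (a tertiary amine).
(A) has a primary amide (-C(=O)NH2) but the amide nitrogen has H2 and only one carbon neighbour.
(B) has a primary amide (-C(=O)NH2) but the amide nitrogen has H2 and only one carbon neighbour.
(C) contains a dimethylamino group (-N(CH3)2), which satisfies every atom and bond constraint.
(D) has a primary amino group (-NH2) but the nitrogen has H2, not H0 with three carbons.
So the answer is (C).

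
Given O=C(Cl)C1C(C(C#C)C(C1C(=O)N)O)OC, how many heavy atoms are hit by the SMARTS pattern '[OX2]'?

2

Check the 16 heavy atoms by environment: 6× C (X4) → no; 2× C (X3) → no; 2× O (X1) → no; 1× Cl (X1) → no; 2× C (X2) → no; 2× O (X2) → match; 1× N (X3) → no.
That gives 2 matching atoms.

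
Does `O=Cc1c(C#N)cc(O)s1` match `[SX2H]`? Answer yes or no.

The pattern [SX2H] describes an aliphatic sulfur with two connections, one being H — a thiol.
The closest candidate here is a hydroxyl group (-OH), but it is an -OH, not an -SH. No other fragment satisfies the full query, so there is no match.

No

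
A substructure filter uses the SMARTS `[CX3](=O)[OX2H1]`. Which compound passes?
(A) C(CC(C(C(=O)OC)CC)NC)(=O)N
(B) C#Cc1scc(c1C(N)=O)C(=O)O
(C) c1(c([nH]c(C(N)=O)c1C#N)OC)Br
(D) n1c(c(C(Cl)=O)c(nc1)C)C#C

[CX3](=O)[OX2H1] describes an sp2 carbon double-bonded to O and single-bonded to an -OH oxygen (a carboxylic acid).
(A) has a methyl-ester group (-C(=O)OCH3) but the singly-bonded O has no H (OX2H0, not OX2H1).
(B) contains a carboxylic acid group (-C(=O)OH), which satisfies every atom and bond constraint.
(C) has a primary amide (-C(=O)NH2) but the carbonyl is bonded to N, not to an -OH oxygen.
(D) has an acyl chloride (-C(=O)Cl) but the carbonyl is bonded to Cl, not to an -OH oxygen.
So the answer is (B).

B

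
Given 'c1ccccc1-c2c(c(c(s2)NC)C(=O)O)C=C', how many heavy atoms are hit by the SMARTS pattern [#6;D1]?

2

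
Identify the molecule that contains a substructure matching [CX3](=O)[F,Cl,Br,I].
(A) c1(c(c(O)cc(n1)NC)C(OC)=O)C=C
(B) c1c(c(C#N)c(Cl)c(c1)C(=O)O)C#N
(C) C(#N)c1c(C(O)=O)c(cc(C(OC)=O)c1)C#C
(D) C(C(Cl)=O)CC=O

[CX3](=O)[F,Cl,Br,I] describes a carbonyl carbon bonded to a halogen (an acyl halide).
(A) has a methyl-ester group (-C(=O)OCH3) but the carbonyl is bonded to -O-C, not to a halogen.
(B) has a chloro substituent but the Cl is not on a carbonyl carbon.
(C) has a carboxylic acid group (-C(=O)OH) but the carbonyl is bonded to -OH, not to a halogen.
(D) contains an acyl chloride (-C(=O)Cl), which satisfies every atom and bond constraint.
So the answer is (D).

D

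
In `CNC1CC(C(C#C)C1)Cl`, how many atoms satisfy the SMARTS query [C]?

8

Check the 10 heavy atoms by environment: 8× C → match; 1× Cl → no; 1× N → no.
That gives 8 matching atoms.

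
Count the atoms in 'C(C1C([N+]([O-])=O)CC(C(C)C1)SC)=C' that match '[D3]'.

5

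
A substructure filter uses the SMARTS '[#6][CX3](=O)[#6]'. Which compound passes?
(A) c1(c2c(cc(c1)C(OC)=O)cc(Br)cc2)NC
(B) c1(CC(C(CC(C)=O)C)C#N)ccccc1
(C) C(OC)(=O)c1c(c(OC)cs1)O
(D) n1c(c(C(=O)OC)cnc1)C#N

B

[#6][CX3](=O)[#6] describes a carbonyl carbon (no H) flanked by two carbons (a ketone).
(A) has a methyl-ester group (-C(=O)OCH3) but one neighbour of the carbonyl carbon is O, not C.
(B) contains an acetyl/ketone group (-C(=O)CH3), which satisfies every atom and bond constraint.
(C) has a methyl-ester group (-C(=O)OCH3) but one neighbour of the carbonyl carbon is O, not C.
(D) has a methyl-ester group (-C(=O)OCH3) but one neighbour of the carbonyl carbon is O, not C.
So the answer is (B).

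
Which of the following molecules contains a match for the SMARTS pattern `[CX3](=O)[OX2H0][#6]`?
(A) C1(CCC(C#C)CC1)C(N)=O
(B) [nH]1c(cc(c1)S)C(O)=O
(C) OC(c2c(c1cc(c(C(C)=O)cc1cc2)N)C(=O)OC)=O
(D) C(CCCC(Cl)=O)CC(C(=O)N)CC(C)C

C

[CX3](=O)[OX2H0][#6] describes a carbonyl carbon bonded to an oxygen that is itself bonded to carbon (no H on that O) (an ester).
(A) has a primary amide (-C(=O)NH2) but the carbonyl is bonded to N, not to an O-C linkage.
(B) has a carboxylic acid group (-C(=O)OH) but the singly-bonded O carries H (OX2H1, not H0).
(C) contains a methyl-ester group (-C(=O)OCH3), which satisfies every atom and bond constraint.
(D) has a primary amide (-C(=O)NH2) but the carbonyl is bonded to N, not to an O-C linkage.
So the answer is (C).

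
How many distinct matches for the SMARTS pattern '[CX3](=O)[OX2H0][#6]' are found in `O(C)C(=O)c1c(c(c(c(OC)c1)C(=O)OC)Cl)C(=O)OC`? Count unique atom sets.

[CX3](=O)[OX2H0][#6] is the SMARTS for an ester: a carbonyl carbon bonded to an oxygen that is itself bonded to carbon (no H on that O).
The molecule carries 3 separate instances of a methyl-ester group (-C(=O)OCH3) meeting every constraint; each maps to a distinct set of atoms, giving 3 matches.

3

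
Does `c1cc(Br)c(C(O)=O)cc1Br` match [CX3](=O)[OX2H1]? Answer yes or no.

Yes

The pattern [CX3](=O)[OX2H1] describes an sp2 carbon double-bonded to O and single-bonded to an -OH oxygen — a carboxylic acid.
The molecule carries a carboxylic acid group (-C(=O)OH), whose atoms satisfy every constraint of the query, so the pattern matches.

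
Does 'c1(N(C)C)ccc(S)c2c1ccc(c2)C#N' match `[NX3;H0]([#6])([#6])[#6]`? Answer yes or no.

The pattern [NX3;H0]([#6])([#6])[#6] describes a trivalent nitrogen with no H, bonded to three carbons — a tertiary amine.
The molecule carries a dimethylamino group (-N(CH3)2), whose atoms satisfy every constraint of the query, so the pattern matches.

Yes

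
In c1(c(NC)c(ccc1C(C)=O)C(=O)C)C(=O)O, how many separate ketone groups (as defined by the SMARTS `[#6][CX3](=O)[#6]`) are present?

2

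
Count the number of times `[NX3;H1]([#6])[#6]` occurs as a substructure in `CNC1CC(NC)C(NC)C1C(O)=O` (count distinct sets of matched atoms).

[NX3;H1]([#6])[#6] is the SMARTS for a secondary amine: a trivalent nitrogen with one H, bonded to two carbons.
The molecule carries 3 separate instances of an N-methylamino group (-NHCH3) meeting every constraint; each maps to a distinct set of atoms, giving 3 matches.

3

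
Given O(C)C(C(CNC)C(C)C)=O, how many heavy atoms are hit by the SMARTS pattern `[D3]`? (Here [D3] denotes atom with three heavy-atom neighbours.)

3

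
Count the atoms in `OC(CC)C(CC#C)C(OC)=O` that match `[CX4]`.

6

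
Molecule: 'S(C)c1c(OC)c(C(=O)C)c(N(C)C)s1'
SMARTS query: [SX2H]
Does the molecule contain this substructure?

The pattern [SX2H] describes an aliphatic sulfur with two connections, one being H — a thiol.
The closest candidate here is a methylthio ether (-SCH3), but the sulfur has H0 (bonded to two carbons), not H1. No other fragment satisfies the full query, so there is no match.

No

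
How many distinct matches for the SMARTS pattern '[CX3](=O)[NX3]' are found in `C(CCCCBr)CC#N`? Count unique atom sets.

0

[CX3](=O)[NX3] is the SMARTS for an amide: a carbonyl carbon bonded to a trivalent nitrogen.
The molecule has a nitrile (-C#N), but the nitrile N is NX1 (triple-bonded), not NX3; nothing else fits, so there are 0 matches.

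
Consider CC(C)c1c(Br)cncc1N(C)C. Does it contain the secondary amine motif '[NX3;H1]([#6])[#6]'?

No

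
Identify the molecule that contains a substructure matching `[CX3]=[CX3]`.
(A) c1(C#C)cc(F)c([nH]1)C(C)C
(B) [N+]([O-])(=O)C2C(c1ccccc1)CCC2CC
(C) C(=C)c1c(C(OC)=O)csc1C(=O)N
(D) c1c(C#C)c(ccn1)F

[CX3]=[CX3] describes a non-aromatic C=C double bond between two sp2 carbons (an alkene).
(A) has an ethynyl group (-C#CH) but the C-C bond is a triple bond, not a double bond.
(B) has an ethyl group (-CH2CH3) but its C-C bond is a single bond between CX4 carbons, not CX3=CX3.
(C) contains a vinyl group (-CH=CH2), which satisfies every atom and bond constraint.
(D) has an ethynyl group (-C#CH) but the C-C bond is a triple bond, not a double bond.
So the answer is (C).

C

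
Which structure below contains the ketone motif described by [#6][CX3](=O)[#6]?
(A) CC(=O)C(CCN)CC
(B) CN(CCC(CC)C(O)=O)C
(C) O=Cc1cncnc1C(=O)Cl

[#6][CX3](=O)[#6] describes a carbonyl carbon (no H) flanked by two carbons (a ketone).
(A) contains an acetyl/ketone group (-C(=O)CH3), which satisfies every atom and bond constraint.
(B) has a carboxylic acid group (-C(=O)OH) but one neighbour of the carbonyl carbon is O, not C.
(C) has an aldehyde (-CHO) but the carbonyl carbon has H1, so it is not flanked by two carbons.
So the answer is (A).

A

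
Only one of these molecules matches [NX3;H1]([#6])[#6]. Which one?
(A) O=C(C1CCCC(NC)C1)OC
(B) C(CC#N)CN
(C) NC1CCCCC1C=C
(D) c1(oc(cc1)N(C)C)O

A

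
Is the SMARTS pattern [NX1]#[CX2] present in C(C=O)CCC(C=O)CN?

The pattern [NX1]#[CX2] describes a nitrogen triple-bonded to a two-connected carbon — a nitrile.
The closest candidate here is a primary amino group (-NH2), but the nitrogen is NX3 (three connections), not NX1 triple-bonded. No other fragment satisfies the full query, so there is no match.

No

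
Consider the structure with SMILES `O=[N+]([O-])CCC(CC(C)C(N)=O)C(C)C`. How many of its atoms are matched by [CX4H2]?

3

The query [CX4H2] means: sp3 carbon (X4) with exactly two hydrogens.
Check the 15 heavy atoms by environment: 3× C (H3, X4) → no; 3× C (H1, X4) → no; 3× C (H2, X4) → match; 1× C (H0, X3) → no; 2× O (H0, X1) → no; 1× N (H2, X3) → no; 1× N (charge +1, H0, X3) → no; 1× O (charge -1, H0, X1) → no.
That gives 3 matching atoms.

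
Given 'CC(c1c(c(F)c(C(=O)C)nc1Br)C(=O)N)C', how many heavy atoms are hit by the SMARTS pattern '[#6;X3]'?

7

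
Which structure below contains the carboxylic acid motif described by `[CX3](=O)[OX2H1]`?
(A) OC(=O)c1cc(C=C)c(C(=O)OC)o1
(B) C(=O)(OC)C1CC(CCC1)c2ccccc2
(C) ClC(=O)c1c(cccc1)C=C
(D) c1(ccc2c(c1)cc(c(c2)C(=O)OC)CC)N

[CX3](=O)[OX2H1] describes an sp2 carbon double-bonded to O and single-bonded to an -OH oxygen (a carboxylic acid).
(A) contains a carboxylic acid group (-C(=O)OH), which satisfies every atom and bond constraint.
(B) has a methyl-ester group (-C(=O)OCH3) but the singly-bonded O has no H (OX2H0, not OX2H1).
(C) has an acyl chloride (-C(=O)Cl) but the carbonyl is bonded to Cl, not to an -OH oxygen.
(D) has a methyl-ester group (-C(=O)OCH3) but the singly-bonded O has no H (OX2H0, not OX2H1).
So the answer is (A).

A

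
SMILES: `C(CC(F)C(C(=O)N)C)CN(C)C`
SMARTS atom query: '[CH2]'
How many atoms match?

3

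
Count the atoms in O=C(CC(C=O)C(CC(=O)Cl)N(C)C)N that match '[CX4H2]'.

2

Check the 15 heavy atoms by environment: 2× C (H2, X4) → match; 2× C (H1, X4) → no; 1× N (H0, X3) → no; 2× C (H3, X4) → no; 2× C (H0, X3) → no; 3× O (H0, X1) → no; 1× Cl (H0, X1) → no; 1× N (H2, X3) → no; 1× C (H1, X3) → no.
That gives 2 matching atoms.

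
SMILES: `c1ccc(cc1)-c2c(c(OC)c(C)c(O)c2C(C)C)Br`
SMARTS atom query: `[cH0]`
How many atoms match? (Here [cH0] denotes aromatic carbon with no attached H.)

7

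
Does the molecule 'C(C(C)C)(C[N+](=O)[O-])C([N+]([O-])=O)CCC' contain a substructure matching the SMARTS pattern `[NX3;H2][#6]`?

No

The pattern [NX3;H2][#6] describes a trivalent nitrogen with two H attached to carbon — a primary amine.
The closest candidate here is a nitro group (-[N+](=O)[O-]), but the nitrogen is [N+] with no H, not NX3H2. No other fragment satisfies the full query, so there is no match.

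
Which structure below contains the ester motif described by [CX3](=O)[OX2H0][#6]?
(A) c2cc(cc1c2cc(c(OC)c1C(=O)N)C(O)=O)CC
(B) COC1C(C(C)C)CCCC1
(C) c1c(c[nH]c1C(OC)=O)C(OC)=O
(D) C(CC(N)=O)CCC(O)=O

[CX3](=O)[OX2H0][#6] describes a carbonyl carbon bonded to an oxygen that is itself bonded to carbon (no H on that O) (an ester).
(A) has a methoxy ether (-OCH3) but the ether oxygen is not adjacent to a C=O carbon.
(B) has a methoxy ether (-OCH3) but the ether oxygen is not adjacent to a C=O carbon.
(C) contains a methyl-ester group (-C(=O)OCH3), which satisfies every atom and bond constraint.
(D) has a carboxylic acid group (-C(=O)OH) but the singly-bonded O carries H (OX2H1, not H0).
So the answer is (C).

C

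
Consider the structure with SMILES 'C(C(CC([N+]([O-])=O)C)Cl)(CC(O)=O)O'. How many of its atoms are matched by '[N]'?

1

The query [N] means: uppercase N matches aliphatic (non-aromatic) nitrogen only.
Check the 14 heavy atoms by environment: 7× C → no; 1× N (charge +1) → match; 1× O (charge -1) → no; 4× O → no; 1× Cl → no.
That gives 1 matching atom.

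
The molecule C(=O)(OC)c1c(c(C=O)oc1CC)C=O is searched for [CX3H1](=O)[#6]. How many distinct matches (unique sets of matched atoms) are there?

2

[CX3H1](=O)[#6] is the SMARTS for an aldehyde: an sp2 carbon with one H, double-bonded to O and single-bonded to carbon.
The molecule carries 2 separate instances of an aldehyde (-CHO) meeting every constraint; each maps to a distinct set of atoms, giving 2 matches.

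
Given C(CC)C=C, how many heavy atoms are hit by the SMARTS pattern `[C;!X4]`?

The query [C;!X4] means: aliphatic carbon that does not have four total connections.
Check the 5 heavy atoms by environment: 3× C (X4) → no; 2× C (X3) → match.
That gives 2 matching atoms.

2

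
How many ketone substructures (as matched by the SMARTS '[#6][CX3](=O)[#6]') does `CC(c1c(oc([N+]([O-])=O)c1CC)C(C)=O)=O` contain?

2

[#6][CX3](=O)[#6] is the SMARTS for a ketone: a carbonyl carbon (no H) flanked by two carbons.
The molecule carries 2 separate instances of an acetyl/ketone group (-C(=O)CH3) meeting every constraint; each maps to a distinct set of atoms, giving 2 matches.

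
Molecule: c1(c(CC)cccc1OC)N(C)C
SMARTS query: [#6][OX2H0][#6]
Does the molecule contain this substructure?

The pattern [#6][OX2H0][#6] describes an aliphatic oxygen bridging two carbons with no H on the oxygen — an ether.
The molecule carries a methoxy ether (-OCH3), whose atoms satisfy every constraint of the query, so the pattern matches.

Yes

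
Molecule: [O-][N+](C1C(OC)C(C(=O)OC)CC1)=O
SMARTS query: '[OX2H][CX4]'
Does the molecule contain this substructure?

No

The pattern [OX2H][CX4] describes a hydroxyl oxygen bound to an sp3 (X4) carbon — an aliphatic alcohol.
The closest candidate here is a methoxy ether (-OCH3), but the oxygen has H0 (ether), not H1. No other fragment satisfies the full query, so there is no match.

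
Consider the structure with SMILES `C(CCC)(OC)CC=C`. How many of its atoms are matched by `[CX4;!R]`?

6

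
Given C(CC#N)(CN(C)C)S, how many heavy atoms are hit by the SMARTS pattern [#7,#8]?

The query [#7,#8] means: nitrogen or oxygen (comma = OR).
Check the 9 heavy atoms by environment: 6× C → no; 1× S → no; 2× N → match.
That gives 2 matching atoms.

2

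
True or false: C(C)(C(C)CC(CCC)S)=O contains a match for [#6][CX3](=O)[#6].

The pattern [#6][CX3](=O)[#6] describes a carbonyl carbon (no H) flanked by two carbons — a ketone.
The molecule carries an acetyl/ketone group (-C(=O)CH3), whose atoms satisfy every constraint of the query, so the pattern matches.

True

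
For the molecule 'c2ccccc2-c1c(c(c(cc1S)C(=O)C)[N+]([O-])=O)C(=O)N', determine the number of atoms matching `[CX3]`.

2

The query [CX3] means: C with X3: aliphatic carbon with exactly 3 total connections.
Check the 22 heavy atoms by environment: 12× c (aromatic, X3) → no; 2× C (X3) → match; 3× O (X1) → no; 1× C (X4) → no; 1× S (X2) → no; 1× N (charge +1, X3) → no; 1× O (charge -1, X1) → no; 1× N (X3) → no.
That gives 2 matching atoms.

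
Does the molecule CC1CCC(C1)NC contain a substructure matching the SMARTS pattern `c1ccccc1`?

No

The pattern c1ccccc1 describes six aromatic carbons in a ring — a benzene ring.
The closest candidate here is a methyl group (-CH3), but no six-membered all-carbon aromatic ring is present. No other fragment satisfies the full query, so there is no match.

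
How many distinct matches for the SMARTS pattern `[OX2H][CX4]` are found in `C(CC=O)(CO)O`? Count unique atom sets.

[OX2H][CX4] is the SMARTS for an aliphatic alcohol: a hydroxyl oxygen bound to an sp3 (X4) carbon.
The molecule carries 2 separate instances of a hydroxyl group (-OH) meeting every constraint; each maps to a distinct set of atoms, giving 2 matches.

2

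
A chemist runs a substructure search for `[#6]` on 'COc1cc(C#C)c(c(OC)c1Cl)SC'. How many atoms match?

The query [#6] means: #6 matches any atom with atomic number 6 (carbon, aromatic or aliphatic).
Check the 15 heavy atoms by environment: 6× c (aromatic) → match; 2× O → no; 5× C → match; 1× S → no; 1× Cl → no.
Summing the matching environments: 6 + 5 = 11 matching atoms.

11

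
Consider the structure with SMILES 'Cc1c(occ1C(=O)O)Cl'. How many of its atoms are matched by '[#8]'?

3

The query [#8] means: #8 matches any oxygen atom.
Check the 10 heavy atoms by environment: 1× o (aromatic) → match; 4× c (aromatic) → no; 1× Cl → no; 2× C → no; 2× O → match.
Summing the matching environments: 1 + 2 = 3 matching atoms.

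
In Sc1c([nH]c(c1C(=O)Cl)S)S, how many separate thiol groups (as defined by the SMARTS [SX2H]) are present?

3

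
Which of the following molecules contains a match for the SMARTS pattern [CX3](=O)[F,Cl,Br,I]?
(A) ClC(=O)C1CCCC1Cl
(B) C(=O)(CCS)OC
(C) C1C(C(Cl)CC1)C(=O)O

A

[CX3](=O)[F,Cl,Br,I] describes a carbonyl carbon bonded to a halogen (an acyl halide).
(A) contains an acyl chloride (-C(=O)Cl), which satisfies every atom and bond constraint.
(B) has a methyl-ester group (-C(=O)OCH3) but the carbonyl is bonded to -O-C, not to a halogen.
(C) has a chloro substituent but the Cl is not on a carbonyl carbon.
So the answer is (A).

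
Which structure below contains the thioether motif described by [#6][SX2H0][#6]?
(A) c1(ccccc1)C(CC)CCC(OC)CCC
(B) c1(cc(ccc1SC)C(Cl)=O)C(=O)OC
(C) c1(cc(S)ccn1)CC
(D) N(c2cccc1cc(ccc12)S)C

[#6][SX2H0][#6] describes an aliphatic sulfur bridging two carbons with no H on the sulfur (a thioether).
(A) has a methoxy ether (-OCH3) but the bridging atom is O, not S.
(B) contains a methylthio ether (-SCH3), which satisfies every atom and bond constraint.
(C) has a thiol (-SH) but the sulfur has H1, not H0 bridging two carbons.
(D) has a thiol (-SH) but the sulfur has H1, not H0 bridging two carbons.
So the answer is (B).

B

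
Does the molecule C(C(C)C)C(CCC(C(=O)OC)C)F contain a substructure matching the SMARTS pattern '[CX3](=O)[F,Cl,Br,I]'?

The pattern [CX3](=O)[F,Cl,Br,I] describes a carbonyl carbon bonded to a halogen — an acyl halide.
The closest candidate here is a methyl-ester group (-C(=O)OCH3), but the carbonyl is bonded to -O-C, not to a halogen. No other fragment satisfies the full query, so there is no match.

No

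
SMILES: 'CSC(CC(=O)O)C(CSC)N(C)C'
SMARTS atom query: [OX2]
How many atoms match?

The query [OX2] means: aliphatic oxygen with two total connections — ether, hydroxyl, or ester single-bond O.
Check the 14 heavy atoms by environment: 8× C (X4) → no; 1× N (X3) → no; 2× S (X2) → no; 1× C (X3) → no; 1× O (X1) → no; 1× O (X2) → match.
That gives 1 matching atom.

1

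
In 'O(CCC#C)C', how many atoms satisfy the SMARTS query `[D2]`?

Check the 6 heavy atoms by environment: 3× C (D2) → match; 1× O (D2) → match; 2× C (D1) → no.
Summing the matching environments: 3 + 1 = 4 matching atoms.

4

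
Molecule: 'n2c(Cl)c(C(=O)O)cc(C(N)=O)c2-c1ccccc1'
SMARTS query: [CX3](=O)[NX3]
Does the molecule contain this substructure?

The pattern [CX3](=O)[NX3] describes a carbonyl carbon bonded to a trivalent nitrogen — an amide.
The molecule carries a primary amide (-C(=O)NH2), whose atoms satisfy every constraint of the query, so the pattern matches.

Yes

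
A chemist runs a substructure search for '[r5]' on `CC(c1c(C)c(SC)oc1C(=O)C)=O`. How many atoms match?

5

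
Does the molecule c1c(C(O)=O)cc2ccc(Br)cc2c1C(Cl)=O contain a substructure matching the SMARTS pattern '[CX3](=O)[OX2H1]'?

Yes

The pattern [CX3](=O)[OX2H1] describes an sp2 carbon double-bonded to O and single-bonded to an -OH oxygen — a carboxylic acid.
The molecule carries a carboxylic acid group (-C(=O)OH), whose atoms satisfy every constraint of the query, so the pattern matches.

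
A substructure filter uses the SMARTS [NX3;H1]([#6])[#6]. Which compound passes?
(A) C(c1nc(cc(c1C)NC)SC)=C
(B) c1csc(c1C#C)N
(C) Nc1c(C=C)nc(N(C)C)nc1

A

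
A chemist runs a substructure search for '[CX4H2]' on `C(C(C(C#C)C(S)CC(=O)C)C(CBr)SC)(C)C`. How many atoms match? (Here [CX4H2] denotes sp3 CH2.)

Check the 18 heavy atoms by environment: 2× C (H2, X4) → match; 5× C (H1, X4) → no; 1× S (H0, X2) → no; 4× C (H3, X4) → no; 1× C (H0, X2) → no; 1× C (H1, X2) → no; 1× S (H1, X2) → no; 1× C (H0, X3) → no; 1× O (H0, X1) → no; 1× Br (H0, X1) → no.
That gives 2 matching atoms.

2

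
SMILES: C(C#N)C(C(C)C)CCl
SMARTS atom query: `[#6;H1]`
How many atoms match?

The query [#6;H1] means: any carbon bearing exactly one hydrogen.
Check the 9 heavy atoms by environment: 2× C (H2) → no; 2× C (H1) → match; 1× Cl (H0) → no; 1× C (H0) → no; 1× N (H0) → no; 2× C (H3) → no.
That gives 2 matching atoms.

2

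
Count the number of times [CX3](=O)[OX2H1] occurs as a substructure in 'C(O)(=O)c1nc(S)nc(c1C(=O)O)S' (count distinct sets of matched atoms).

2

[CX3](=O)[OX2H1] is the SMARTS for a carboxylic acid: an sp2 carbon double-bonded to O and single-bonded to an -OH oxygen.
The molecule carries 2 separate instances of a carboxylic acid group (-C(=O)OH) meeting every constraint; each maps to a distinct set of atoms, giving 2 matches.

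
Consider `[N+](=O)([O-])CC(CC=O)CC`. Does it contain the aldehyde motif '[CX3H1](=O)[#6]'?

The pattern [CX3H1](=O)[#6] describes an sp2 carbon with one H, double-bonded to O and single-bonded to carbon — an aldehyde.
The molecule carries an aldehyde (-CHO), whose atoms satisfy every constraint of the query, so the pattern matches.

Yes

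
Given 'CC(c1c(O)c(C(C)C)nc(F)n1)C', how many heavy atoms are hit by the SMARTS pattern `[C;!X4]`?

Check the 14 heavy atoms by environment: 2× n (aromatic, X2) → no; 4× c (aromatic, X3) → no; 1× F (X1) → no; 6× C (X4) → no; 1× O (X2) → no.
No environment satisfies the query, so 0 matching atoms.

0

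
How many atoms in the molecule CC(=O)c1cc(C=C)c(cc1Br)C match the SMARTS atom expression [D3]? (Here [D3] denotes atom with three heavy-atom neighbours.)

5

The query [D3] means: atom with exactly three heavy-atom neighbours.
Check the 13 heavy atoms by environment: 4× c (aromatic, D3) → match; 2× c (aromatic, D2) → no; 1× C (D3) → match; 1× O (D1) → no; 3× C (D1) → no; 1× Br (D1) → no; 1× C (D2) → no.
Summing the matching environments: 4 + 1 = 5 matching atoms.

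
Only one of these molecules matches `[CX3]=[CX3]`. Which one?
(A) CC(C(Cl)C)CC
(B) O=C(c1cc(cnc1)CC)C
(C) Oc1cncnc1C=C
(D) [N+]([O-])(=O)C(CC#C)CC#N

C

[CX3]=[CX3] describes a non-aromatic C=C double bond between two sp2 carbons (an alkene).
(A) has an ethyl group (-CH2CH3) but its C-C bond is a single bond between CX4 carbons, not CX3=CX3.
(B) has an ethyl group (-CH2CH3) but its C-C bond is a single bond between CX4 carbons, not CX3=CX3.
(C) contains a vinyl group (-CH=CH2), which satisfies every atom and bond constraint.
(D) has an ethynyl group (-C#CH) but the C-C bond is a triple bond, not a double bond.
So the answer is (C).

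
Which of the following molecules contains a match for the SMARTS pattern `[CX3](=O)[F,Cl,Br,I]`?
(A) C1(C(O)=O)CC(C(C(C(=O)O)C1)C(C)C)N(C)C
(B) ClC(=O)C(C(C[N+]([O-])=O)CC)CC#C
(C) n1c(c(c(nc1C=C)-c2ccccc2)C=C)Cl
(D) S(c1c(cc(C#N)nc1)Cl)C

[CX3](=O)[F,Cl,Br,I] describes a carbonyl carbon bonded to a halogen (an acyl halide).
(A) has a carboxylic acid group (-C(=O)OH) but the carbonyl is bonded to -OH, not to a halogen.
(B) contains an acyl chloride (-C(=O)Cl), which satisfies every atom and bond constraint.
(C) has a chloro substituent but the Cl is not on a carbonyl carbon.
(D) has a chloro substituent but the Cl is not on a carbonyl carbon.
So the answer is (B).

B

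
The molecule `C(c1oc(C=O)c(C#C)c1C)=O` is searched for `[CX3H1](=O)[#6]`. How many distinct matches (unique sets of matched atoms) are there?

[CX3H1](=O)[#6] is the SMARTS for an aldehyde: an sp2 carbon with one H, double-bonded to O and single-bonded to carbon.
The molecule carries 2 separate instances of an aldehyde (-CHO) meeting every constraint; each maps to a distinct set of atoms, giving 2 matches.

2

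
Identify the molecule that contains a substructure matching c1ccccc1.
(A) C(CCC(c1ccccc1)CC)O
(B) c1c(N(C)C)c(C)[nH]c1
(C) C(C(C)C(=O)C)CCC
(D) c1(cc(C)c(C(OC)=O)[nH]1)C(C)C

A

c1ccccc1 describes six aromatic carbons in a ring (a benzene ring).
(A) contains a phenyl ring, which satisfies every atom and bond constraint.
(B) has a methyl group (-CH3) but no six-membered all-carbon aromatic ring is present.
(C) has a methyl group (-CH3) but no six-membered all-carbon aromatic ring is present.
(D) has a methyl group (-CH3) but no six-membered all-carbon aromatic ring is present.
So the answer is (A).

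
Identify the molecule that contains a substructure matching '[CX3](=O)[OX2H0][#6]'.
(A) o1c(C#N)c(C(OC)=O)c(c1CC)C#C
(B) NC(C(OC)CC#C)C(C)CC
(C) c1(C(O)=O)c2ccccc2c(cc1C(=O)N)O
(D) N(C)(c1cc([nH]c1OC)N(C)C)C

A

[CX3](=O)[OX2H0][#6] describes a carbonyl carbon bonded to an oxygen that is itself bonded to carbon (no H on that O) (an ester).
(A) contains a methyl-ester group (-C(=O)OCH3), which satisfies every atom and bond constraint.
(B) has a methoxy ether (-OCH3) but the ether oxygen is not adjacent to a C=O carbon.
(C) has a primary amide (-C(=O)NH2) but the carbonyl is bonded to N, not to an O-C linkage.
(D) has a methoxy ether (-OCH3) but the ether oxygen is not adjacent to a C=O carbon.
So the answer is (A).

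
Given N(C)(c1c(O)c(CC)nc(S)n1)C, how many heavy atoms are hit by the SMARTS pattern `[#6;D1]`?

3

Check the 13 heavy atoms by environment: 2× n (aromatic, D2) → no; 4× c (aromatic, D3) → no; 1× N (D3) → no; 3× C (D1) → match; 1× O (D1) → no; 1× C (D2) → no; 1× S (D1) → no.
That gives 3 matching atoms.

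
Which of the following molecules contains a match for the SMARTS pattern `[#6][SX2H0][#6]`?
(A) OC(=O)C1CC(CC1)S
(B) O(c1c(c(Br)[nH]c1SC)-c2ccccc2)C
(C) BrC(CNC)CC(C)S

B

[#6][SX2H0][#6] describes an aliphatic sulfur bridging two carbons with no H on the sulfur (a thioether).
(A) has a thiol (-SH) but the sulfur has H1, not H0 bridging two carbons.
(B) contains a methylthio ether (-SCH3), which satisfies every atom and bond constraint.
(C) has a thiol (-SH) but the sulfur has H1, not H0 bridging two carbons.
So the answer is (B).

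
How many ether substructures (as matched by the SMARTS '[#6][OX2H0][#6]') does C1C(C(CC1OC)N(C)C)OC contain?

2

[#6][OX2H0][#6] is the SMARTS for an ether: an aliphatic oxygen bridging two carbons with no H on the oxygen.
The molecule carries 2 separate instances of a methoxy ether (-OCH3) meeting every constraint; each maps to a distinct set of atoms, giving 2 matches.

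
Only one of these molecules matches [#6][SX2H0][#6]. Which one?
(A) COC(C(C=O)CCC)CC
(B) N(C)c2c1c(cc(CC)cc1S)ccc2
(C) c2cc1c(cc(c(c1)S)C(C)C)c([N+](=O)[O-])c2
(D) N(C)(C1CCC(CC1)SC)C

[#6][SX2H0][#6] describes an aliphatic sulfur bridging two carbons with no H on the sulfur (a thioether).
(A) has a methoxy ether (-OCH3) but the bridging atom is O, not S.
(B) has a thiol (-SH) but the sulfur has H1, not H0 bridging two carbons.
(C) has a thiol (-SH) but the sulfur has H1, not H0 bridging two carbons.
(D) contains a methylthio ether (-SCH3), which satisfies every atom and bond constraint.
So the answer is (D).

D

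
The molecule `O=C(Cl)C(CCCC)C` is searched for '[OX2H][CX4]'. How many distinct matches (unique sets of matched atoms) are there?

[OX2H][CX4] is the SMARTS for an aliphatic alcohol: a hydroxyl oxygen bound to an sp3 (X4) carbon.
No fragment in the molecule satisfies every constraint, giving 0 matches.

0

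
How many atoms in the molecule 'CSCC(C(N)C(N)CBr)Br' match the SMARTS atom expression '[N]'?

2

The query [N] means: uppercase N matches aliphatic (non-aromatic) nitrogen only.
Check the 11 heavy atoms by environment: 6× C → no; 2× Br → no; 2× N → match; 1× S → no.
That gives 2 matching atoms.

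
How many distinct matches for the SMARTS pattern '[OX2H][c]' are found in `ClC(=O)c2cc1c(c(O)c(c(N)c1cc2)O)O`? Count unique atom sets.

[OX2H][c] is the SMARTS for a phenol: a hydroxyl oxygen attached to an aromatic carbon.
The molecule carries 3 separate instances of a hydroxyl group (-OH) meeting every constraint; each maps to a distinct set of atoms, giving 3 matches.

3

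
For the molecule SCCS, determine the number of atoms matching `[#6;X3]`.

The query [#6;X3] means: any carbon (aromatic or not) with three total connections.
Check the 4 heavy atoms by environment: 2× C (X4) → no; 2× S (X2) → no.
No environment satisfies the query, so 0 matching atoms.

0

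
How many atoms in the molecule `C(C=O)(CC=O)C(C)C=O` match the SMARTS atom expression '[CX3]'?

3

The query [CX3] means: C with X3: aliphatic carbon with exactly 3 total connections.
Check the 10 heavy atoms by environment: 4× C (X4) → no; 3× C (X3) → match; 3× O (X1) → no.
That gives 3 matching atoms.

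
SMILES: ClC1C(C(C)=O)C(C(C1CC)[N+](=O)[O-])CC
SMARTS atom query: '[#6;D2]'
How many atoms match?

Check the 16 heavy atoms by environment: 6× C (D3) → no; 1× N (charge +1, D3) → no; 1× O (charge -1, D1) → no; 2× O (D1) → no; 2× C (D2) → match; 3× C (D1) → no; 1× Cl (D1) → no.
That gives 2 matching atoms.

2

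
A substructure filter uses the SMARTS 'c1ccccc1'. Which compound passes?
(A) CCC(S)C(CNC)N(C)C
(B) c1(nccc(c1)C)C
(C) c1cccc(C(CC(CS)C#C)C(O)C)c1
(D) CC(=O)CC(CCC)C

C

c1ccccc1 describes six aromatic carbons in a ring (a benzene ring).
(A) has a methyl group (-CH3) but no six-membered all-carbon aromatic ring is present.
(B) has a methyl group (-CH3) but no six-membered all-carbon aromatic ring is present.
(C) contains a phenyl ring, which satisfies every atom and bond constraint.
(D) has a methyl group (-CH3) but no six-membered all-carbon aromatic ring is present.
So the answer is (C).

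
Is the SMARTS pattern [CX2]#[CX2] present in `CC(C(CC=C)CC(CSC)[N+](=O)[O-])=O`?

No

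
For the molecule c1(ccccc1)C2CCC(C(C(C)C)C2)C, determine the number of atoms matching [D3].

5

The query [D3] means: atom with exactly three heavy-atom neighbours.
Check the 16 heavy atoms by environment: 4× C (D3) → match; 3× C (D2) → no; 1× c (aromatic, D3) → match; 5× c (aromatic, D2) → no; 3× C (D1) → no.
Summing the matching environments: 4 + 1 = 5 matching atoms.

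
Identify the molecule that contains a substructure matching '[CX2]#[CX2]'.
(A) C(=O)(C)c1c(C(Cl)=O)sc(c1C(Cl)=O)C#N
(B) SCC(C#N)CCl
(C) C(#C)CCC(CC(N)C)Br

[CX2]#[CX2] describes a carbon-carbon triple bond (an alkyne).
(A) has a nitrile (-C#N) but the triple bond is C#N, not C#C.
(B) has a nitrile (-C#N) but the triple bond is C#N, not C#C.
(C) contains an ethynyl group (-C#CH), which satisfies every atom and bond constraint.
So the answer is (C).

C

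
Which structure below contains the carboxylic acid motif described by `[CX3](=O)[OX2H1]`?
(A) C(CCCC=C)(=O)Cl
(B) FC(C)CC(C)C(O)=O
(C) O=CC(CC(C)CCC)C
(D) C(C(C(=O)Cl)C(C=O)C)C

B

[CX3](=O)[OX2H1] describes an sp2 carbon double-bonded to O and single-bonded to an -OH oxygen (a carboxylic acid).
(A) has an acyl chloride (-C(=O)Cl) but the carbonyl is bonded to Cl, not to an -OH oxygen.
(B) contains a carboxylic acid group (-C(=O)OH), which satisfies every atom and bond constraint.
(C) has an aldehyde (-CHO) but there is no singly-bonded oxygen on the carbonyl carbon.
(D) has an acyl chloride (-C(=O)Cl) but the carbonyl is bonded to Cl, not to an -OH oxygen.
So the answer is (B).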